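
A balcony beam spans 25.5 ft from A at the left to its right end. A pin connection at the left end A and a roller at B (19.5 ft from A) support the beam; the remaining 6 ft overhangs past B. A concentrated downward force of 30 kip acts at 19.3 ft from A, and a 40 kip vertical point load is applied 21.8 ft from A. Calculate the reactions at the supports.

A_x = 0, A_y = -4.410 kip, B_y = 74.41 kip

Moments about A: B_y·19.5 − 30·19.3 − 40·21.8 = 0 → B_y = 1451/19.5 = 74.4103 ≈ 74.41 kip.
ΣF_y = 0: A_y + 74.4103 − 30 − 40 = 0 → A_y = -4.410 kip.
ΣF_x = 0: no horizontal applied forces, so A_x = 0.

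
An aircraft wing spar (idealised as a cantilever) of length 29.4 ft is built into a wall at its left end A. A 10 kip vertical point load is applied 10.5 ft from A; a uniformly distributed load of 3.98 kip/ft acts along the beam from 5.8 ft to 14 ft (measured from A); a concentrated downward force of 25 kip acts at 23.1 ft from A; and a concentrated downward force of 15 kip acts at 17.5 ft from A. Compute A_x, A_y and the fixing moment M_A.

Resultant of the distributed load: 3.98 × 8.2 = 32.636 kip at 9.9 ft from A.
ΣF_x = 0: A_x = 0.
ΣF_y = 0: A_y − 10 − 3.98·8.2 − 25 − 15 = 0 → A_y = 82.64 kip.
ΣM about A: M_A − 10·10.5 − (3.98·8.2)·9.9 − 25·23.1 − 15·17.5 = 0 → M_A = 1268 kip·ft.

A_x = 0, A_y = 82.64 kip, M_A = 1268 kip·ft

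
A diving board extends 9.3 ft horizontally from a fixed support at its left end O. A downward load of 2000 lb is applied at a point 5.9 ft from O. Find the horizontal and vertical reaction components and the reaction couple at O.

ΣF_x = 0: O_x = 0.
ΣF_y = 0: O_y − 2000 = 0 → O_y = 2000 lb.
ΣM about O: M_O − 2000·5.9 = 0 → M_O = 11800 lb·ft.

O_x = 0, O_y = 2000 lb, M_O = 11800 lb·ft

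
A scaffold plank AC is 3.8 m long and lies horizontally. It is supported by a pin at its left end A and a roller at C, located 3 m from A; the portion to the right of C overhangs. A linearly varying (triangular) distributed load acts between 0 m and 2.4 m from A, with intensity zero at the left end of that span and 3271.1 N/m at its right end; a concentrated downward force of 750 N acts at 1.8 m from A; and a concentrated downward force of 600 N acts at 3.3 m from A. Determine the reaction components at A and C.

Resultant of the triangular load: ½ × 3271.1 × 2.4 = 3925.32 N, acting at 1.6 m from A (one-third of the span from the peak).
ΣM about A: C_y·3 − (½·3271.1·2.4)·1.6 − 750·1.8 − 600·3.3 = 0 → C_y = 9610.512/3 = 3203.5 ≈ 3204 N.
ΣF_y = 0: A_y + 3203.5 − ½·3271.1·2.4 − 750 − 600 = 0 → A_y = 2072 N.
ΣF_x = 0: no horizontal applied forces, so A_x = 0.

A_x = 0, A_y = 2072 N, C_y = 3204 N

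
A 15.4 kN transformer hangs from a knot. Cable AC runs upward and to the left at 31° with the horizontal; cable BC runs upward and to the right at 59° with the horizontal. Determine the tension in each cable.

T_AC = 7.932 kN, T_BC = 13.20 kN

ΣF_x = 0: −T_AC·cos31° + T_BC·cos59° = 0 → T_BC = 1.66428·T_AC.
ΣF_y = 0: T_AC·sin31° + T_BC·sin59° = 15.4.
Substitute: T_AC·(0.515038 + 1.66428·0.857167) = 15.4 → T_AC = 7.93159 ≈ 7.932 kN.
Then T_BC = 1.66428 × 7.93159 = 13.20 kN.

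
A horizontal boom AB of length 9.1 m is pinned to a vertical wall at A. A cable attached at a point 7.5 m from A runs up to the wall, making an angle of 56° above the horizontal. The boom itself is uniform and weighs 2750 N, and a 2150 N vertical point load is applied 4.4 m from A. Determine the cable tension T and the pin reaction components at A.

T = 3534 N, A_x = 1976 N, A_y = 1970 N

ΣM about A: T·sin56°·7.5 − 2750·4.55 − 2150·4.4 = 0 → T = 21972.5/(7.5·0.829038) = 3533.81 ≈ 3534 N.
ΣF_x = 0: A_x − T·cos56° = 0 → A_x = 3533.81 × 0.559193 = 1976 N.
ΣF_y = 0: A_y + T·sin56° − 2750 − 2150 = 0 → A_y = 4900 − 3533.81 × 0.829038 = 1970 N.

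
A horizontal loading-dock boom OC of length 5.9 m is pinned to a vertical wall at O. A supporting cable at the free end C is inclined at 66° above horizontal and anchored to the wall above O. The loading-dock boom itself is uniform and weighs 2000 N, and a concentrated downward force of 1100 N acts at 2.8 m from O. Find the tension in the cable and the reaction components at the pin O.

ΣM about O: T·sin66°·5.9 − 2000·2.95 − 1100·2.8 = 0 → T = 8980/(5.9·0.913545) = 1666.07 ≈ 1666 N.
ΣF_x = 0: O_x − T·cos66° = 0 → O_x = 1666.07 × 0.406737 = 677.7 N.
ΣF_y = 0: O_y + T·sin66° − 2000 − 1100 = 0 → O_y = 3100 − 1666.07 × 0.913545 = 1578 N.

T = 1666 N, O_x = 677.7 N, O_y = 1578 N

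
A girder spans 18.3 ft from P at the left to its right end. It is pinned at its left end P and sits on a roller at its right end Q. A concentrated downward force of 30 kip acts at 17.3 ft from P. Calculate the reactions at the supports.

ΣM about P: Q_y·18.3 − 30·17.3 = 0 → Q_y = 519/18.3 = 28.3607 ≈ 28.36 kip.
ΣF_y = 0: P_y + 28.3607 − 30 = 0 → P_y = 1.639 kip.
ΣF_x = 0: no horizontal applied forces, so P_x = 0.

P_x = 0, P_y = 1.639 kip, Q_y = 28.36 kip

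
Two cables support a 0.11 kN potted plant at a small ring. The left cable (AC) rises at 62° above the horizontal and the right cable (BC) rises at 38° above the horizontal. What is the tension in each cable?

T_AC = 0.08802 kN, T_BC = 0.05244 kN

ΣF_x = 0: −T_AC·cos62° + T_BC·cos38° = 0 → T_BC = 0.595768·T_AC.
ΣF_y = 0: T_AC·sin62° + T_BC·sin38° = 0.11.
Substitute: T_AC·(0.882948 + 0.595768·0.615661) = 0.11 → T_AC = 0.0880184 ≈ 0.08802 kN.
Then T_BC = 0.595768 × 0.0880184 = 0.05244 kN.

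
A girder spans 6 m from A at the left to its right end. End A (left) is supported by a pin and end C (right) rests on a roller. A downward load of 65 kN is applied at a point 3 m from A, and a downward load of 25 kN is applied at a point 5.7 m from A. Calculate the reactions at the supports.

Taking moments about A: C_y·6 − 65·3 − 25·5.7 = 0 → C_y = 337.5/6 = 56.25 kN.
ΣF_y = 0: A_y + 56.25 − 65 − 25 = 0 → A_y = 33.75 kN.
ΣF_x = 0: no horizontal applied forces, so A_x = 0.

A_x = 0, A_y = 33.75 kN, C_y = 56.25 kN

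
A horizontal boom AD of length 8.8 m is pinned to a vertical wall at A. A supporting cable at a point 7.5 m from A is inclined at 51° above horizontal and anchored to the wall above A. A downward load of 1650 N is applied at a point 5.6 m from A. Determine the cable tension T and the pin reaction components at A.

ΣM about A: T·sin51°·7.5 − 1650·5.6 = 0 → T = 9240/(7.5·0.777146) = 1585.29 ≈ 1585 N.
ΣF_x = 0: A_x − T·cos51° = 0 → A_x = 1585.29 × 0.62932 = 997.7 N.
ΣF_y = 0: A_y + T·sin51° − 1650 = 0 → A_y = 1650 − 1585.29 × 0.777146 = 418.0 N.

T = 1585 N, A_x = 997.7 N, A_y = 418.0 N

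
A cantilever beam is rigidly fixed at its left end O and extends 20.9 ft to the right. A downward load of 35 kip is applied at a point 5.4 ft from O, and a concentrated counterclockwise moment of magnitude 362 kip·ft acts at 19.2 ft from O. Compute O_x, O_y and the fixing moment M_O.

O_x = 0, O_y = 35.00 kip, M_O = -173.0 kip·ft

ΣF_x = 0: O_x = 0.
ΣF_y = 0: O_y − 35 = 0 → O_y = 35.00 kip.
ΣM about O: M_O − 35·5.4 + 362 = 0 → M_O = -173.0 kip·ft.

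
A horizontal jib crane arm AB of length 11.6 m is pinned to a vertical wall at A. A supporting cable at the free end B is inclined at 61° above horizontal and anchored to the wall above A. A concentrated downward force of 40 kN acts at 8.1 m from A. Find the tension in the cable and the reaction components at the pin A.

T = 31.94 kN, A_x = 15.48 kN, A_y = 12.07 kN

ΣM about A: T·sin61°·11.6 − 40·8.1 = 0 → T = 324/(11.6·0.87462) = 31.9351 ≈ 31.94 kN.
ΣF_x = 0: A_x − T·cos61° = 0 → A_x = 31.9351 × 0.48481 = 15.48 kN.
ΣF_y = 0: A_y + T·sin61° − 40 = 0 → A_y = 40 − 31.9351 × 0.87462 = 12.07 kN.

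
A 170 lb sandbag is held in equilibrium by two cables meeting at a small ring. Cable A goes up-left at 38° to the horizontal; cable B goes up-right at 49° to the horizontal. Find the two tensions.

T_A = 111.7 lb, T_B = 134.1 lb

ΣF_x = 0: −T_A·cos38° + T_B·cos49° = 0 → T_B = 1.20113·T_A.
ΣF_y = 0: T_A·sin38° + T_B·sin49° = 170.
Substitute: T_A·(0.615661 + 1.20113·0.75471) = 170 → T_A = 111.683 ≈ 111.7 lb.
Then T_B = 1.20113 × 111.683 = 134.1 lb.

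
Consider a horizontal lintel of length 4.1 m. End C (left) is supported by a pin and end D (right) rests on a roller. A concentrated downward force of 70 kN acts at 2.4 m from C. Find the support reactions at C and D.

Taking moments about C: D_y·4.1 − 70·2.4 = 0 → D_y = 168/4.1 = 40.9756 ≈ 40.98 kN.
ΣF_y = 0: C_y + 40.9756 − 70 = 0 → C_y = 29.02 kN.
ΣF_x = 0: no horizontal applied forces, so C_x = 0.

C_x = 0, C_y = 29.02 kN, D_y = 40.98 kN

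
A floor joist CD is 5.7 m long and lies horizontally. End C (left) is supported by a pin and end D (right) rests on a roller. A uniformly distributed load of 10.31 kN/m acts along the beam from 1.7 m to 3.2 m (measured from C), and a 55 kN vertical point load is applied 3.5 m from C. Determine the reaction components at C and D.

Resultant of the distributed load: 10.31 × 1.5 = 15.465 kN at 2.45 m from C.
ΣM about C: D_y·5.7 − (10.31·1.5)·2.45 − 55·3.5 = 0 → D_y = 230.38925/5.7 = 40.4192 ≈ 40.42 kN.
ΣF_y = 0: C_y + 40.4192 − 10.31·1.5 − 55 = 0 → C_y = 30.05 kN.
ΣF_x = 0: no horizontal applied forces, so C_x = 0.

C_x = 0, C_y = 30.05 kN, D_y = 40.42 kN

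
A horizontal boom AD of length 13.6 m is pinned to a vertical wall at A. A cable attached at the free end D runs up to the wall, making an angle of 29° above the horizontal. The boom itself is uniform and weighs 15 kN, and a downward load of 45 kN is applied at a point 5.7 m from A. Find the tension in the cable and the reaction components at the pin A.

ΣM about A: T·sin29°·13.6 − 15·6.8 − 45·5.7 = 0 → T = 358.5/(13.6·0.48481) = 54.3724 ≈ 54.37 kN.
ΣF_x = 0: A_x − T·cos29° = 0 → A_x = 54.3724 × 0.87462 = 47.56 kN.
ΣF_y = 0: A_y + T·sin29° − 15 − 45 = 0 → A_y = 60 − 54.3724 × 0.48481 = 33.64 kN.

T = 54.37 kN, A_x = 47.56 kN, A_y = 33.64 kN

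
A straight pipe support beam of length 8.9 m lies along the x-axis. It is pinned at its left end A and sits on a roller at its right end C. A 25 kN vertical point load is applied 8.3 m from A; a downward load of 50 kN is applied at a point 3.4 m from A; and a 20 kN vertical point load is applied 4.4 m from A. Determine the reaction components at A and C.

Moments about A: C_y·8.9 − 25·8.3 − 50·3.4 − 20·4.4 = 0 → C_y = 465.5/8.9 = 52.3034 ≈ 52.30 kN.
ΣF_y = 0: A_y + 52.3034 − 25 − 50 − 20 = 0 → A_y = 42.70 kN.
ΣF_x = 0: no horizontal applied forces, so A_x = 0.

A_x = 0, A_y = 42.70 kN, C_y = 52.30 kN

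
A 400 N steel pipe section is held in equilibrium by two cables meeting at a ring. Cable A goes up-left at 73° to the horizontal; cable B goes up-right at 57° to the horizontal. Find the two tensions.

ΣF_x = 0: −T_A·cos73° + T_B·cos57° = 0 → T_B = 0.536817·T_A.
ΣF_y = 0: T_A·sin73° + T_B·sin57° = 400.
Substitute: T_A·(0.956305 + 0.536817·0.838671) = 400 → T_A = 284.39 ≈ 284.4 N.
Then T_B = 0.536817 × 284.39 = 152.7 N.

T_A = 284.4 N, T_B = 152.7 N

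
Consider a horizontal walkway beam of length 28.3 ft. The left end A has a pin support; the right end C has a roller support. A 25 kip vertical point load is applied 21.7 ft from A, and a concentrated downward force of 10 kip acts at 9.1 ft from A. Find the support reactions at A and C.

ΣM about A: C_y·28.3 − 25·21.7 − 10·9.1 = 0 → C_y = 633.5/28.3 = 22.3852 ≈ 22.39 kip.
ΣF_y = 0: A_y + 22.3852 − 25 − 10 = 0 → A_y = 12.61 kip.
ΣF_x = 0: no horizontal applied forces, so A_x = 0.

A_x = 0, A_y = 12.61 kip, C_y = 22.39 kip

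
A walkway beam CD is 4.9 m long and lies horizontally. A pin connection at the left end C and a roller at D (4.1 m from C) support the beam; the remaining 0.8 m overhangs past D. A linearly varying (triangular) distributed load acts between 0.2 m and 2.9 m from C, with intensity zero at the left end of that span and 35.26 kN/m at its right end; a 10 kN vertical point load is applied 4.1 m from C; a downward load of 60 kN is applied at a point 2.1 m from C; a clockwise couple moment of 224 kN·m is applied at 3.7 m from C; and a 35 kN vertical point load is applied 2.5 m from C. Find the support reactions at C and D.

C_x = 0, C_y = 12.67 kN, D_y = 139.9 kN

Resultant of the triangular load: ½ × 35.26 × 2.7 = 47.601 kN, acting at 2 m from C (one-third of the span from the peak).
Taking moments about C: D_y·4.1 − (½·35.26·2.7)·2 − 10·4.1 − 60·2.1 − 224 − 35·2.5 = 0 → D_y = 573.702/4.1 = 139.927 ≈ 139.9 kN.
ΣF_y = 0: C_y + 139.927 − ½·35.26·2.7 − 10 − 60 − 35 = 0 → C_y = 12.67 kN.
ΣF_x = 0: no horizontal applied forces, so C_x = 0.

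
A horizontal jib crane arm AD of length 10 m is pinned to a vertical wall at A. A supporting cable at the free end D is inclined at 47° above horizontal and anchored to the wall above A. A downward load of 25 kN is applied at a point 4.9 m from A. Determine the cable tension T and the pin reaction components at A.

T = 16.75 kN, A_x = 11.42 kN, A_y = 12.75 kN

ΣM about A: T·sin47°·10 − 25·4.9 = 0 → T = 122.5/(10·0.731354) = 16.7498 ≈ 16.75 kN.
ΣF_x = 0: A_x − T·cos47° = 0 → A_x = 16.7498 × 0.681998 = 11.42 kN.
ΣF_y = 0: A_y + T·sin47° − 25 = 0 → A_y = 25 − 16.7498 × 0.731354 = 12.75 kN.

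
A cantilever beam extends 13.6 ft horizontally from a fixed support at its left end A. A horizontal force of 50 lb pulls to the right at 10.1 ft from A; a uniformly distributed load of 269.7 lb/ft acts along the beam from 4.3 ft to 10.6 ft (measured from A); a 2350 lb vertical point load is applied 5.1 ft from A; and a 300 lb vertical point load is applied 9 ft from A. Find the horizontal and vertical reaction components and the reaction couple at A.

Resultant of the distributed load: 269.7 × 6.3 = 1699.11 lb at 7.45 ft from A.
ΣF_x = 0: A_x + 50 = 0 → A_x = -50.00 lb.
ΣF_y = 0: A_y − 269.7·6.3 − 2350 − 300 = 0 → A_y = 4349 lb.
ΣM about A: M_A − (269.7·6.3)·7.45 − 2350·5.1 − 300·9 = 0 → M_A = 27340 lb·ft.

A_x = -50.00 lb, A_y = 4349 lb, M_A = 27340 lb·ft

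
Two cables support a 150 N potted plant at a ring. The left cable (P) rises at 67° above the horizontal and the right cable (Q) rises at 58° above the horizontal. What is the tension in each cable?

T_P = 97.04 N, T_Q = 71.55 N

ΣF_x = 0: −T_P·cos67° + T_Q·cos58° = 0 → T_Q = 0.737341·T_P.
ΣF_y = 0: T_P·sin67° + T_Q·sin58° = 150.
Substitute: T_P·(0.920505 + 0.737341·0.848048) = 150 → T_P = 97.0368 ≈ 97.04 N.
Then T_Q = 0.737341 × 97.0368 = 71.55 N.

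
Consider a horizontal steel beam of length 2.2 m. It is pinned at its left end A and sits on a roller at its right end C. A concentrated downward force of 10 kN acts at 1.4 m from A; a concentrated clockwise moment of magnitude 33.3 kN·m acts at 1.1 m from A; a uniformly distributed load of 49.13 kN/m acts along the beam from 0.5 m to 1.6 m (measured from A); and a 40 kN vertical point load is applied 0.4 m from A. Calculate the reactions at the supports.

A_x = 0, A_y = 49.48 kN, C_y = 54.57 kN

Resultant of the distributed load: 49.13 × 1.1 = 54.043 kN at 1.05 m from A.
Taking moments about A: C_y·2.2 − 10·1.4 − 33.3 − (49.13·1.1)·1.05 − 40·0.4 = 0 → C_y = 120.04515/2.2 = 54.566 ≈ 54.57 kN.
ΣF_y = 0: A_y + 54.566 − 10 − 49.13·1.1 − 40 = 0 → A_y = 49.48 kN.
ΣF_x = 0: no horizontal applied forces, so A_x = 0.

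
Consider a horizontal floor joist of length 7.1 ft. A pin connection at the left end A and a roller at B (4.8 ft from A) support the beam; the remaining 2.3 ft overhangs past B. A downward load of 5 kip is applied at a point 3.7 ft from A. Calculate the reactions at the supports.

ΣM about A: B_y·4.8 − 5·3.7 = 0 → B_y = 18.5/4.8 = 3.85417 ≈ 3.854 kip.
ΣF_y = 0: A_y + 3.85417 − 5 = 0 → A_y = 1.146 kip.
ΣF_x = 0: no horizontal applied forces, so A_x = 0.

A_x = 0, A_y = 1.146 kip, B_y = 3.854 kip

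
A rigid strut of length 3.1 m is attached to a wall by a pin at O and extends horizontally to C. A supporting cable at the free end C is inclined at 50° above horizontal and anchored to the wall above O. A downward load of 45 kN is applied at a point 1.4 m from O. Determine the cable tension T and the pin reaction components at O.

ΣM about O: T·sin50°·3.1 − 45·1.4 = 0 → T = 63/(3.1·0.766044) = 26.5293 ≈ 26.53 kN.
ΣF_x = 0: O_x − T·cos50° = 0 → O_x = 26.5293 × 0.642788 = 17.05 kN.
ΣF_y = 0: O_y + T·sin50° − 45 = 0 → O_y = 45 − 26.5293 × 0.766044 = 24.68 kN.

T = 26.53 kN, O_x = 17.05 kN, O_y = 24.68 kN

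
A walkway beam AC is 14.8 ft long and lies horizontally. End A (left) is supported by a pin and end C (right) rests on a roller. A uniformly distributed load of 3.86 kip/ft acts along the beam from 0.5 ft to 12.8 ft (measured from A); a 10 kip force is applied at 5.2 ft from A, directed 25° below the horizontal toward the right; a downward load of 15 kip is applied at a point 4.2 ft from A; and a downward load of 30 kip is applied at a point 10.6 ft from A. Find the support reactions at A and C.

A_x = -9.063 kip, A_y = 48.14 kip, C_y = 48.56 kip

Resultant of the distributed load: 3.86 × 12.3 = 47.478 kip at 6.65 ft from A.
Taking moments about A: C_y·14.8 − (3.86·12.3)·6.65 − 10·sin25°·5.2 − 15·4.2 − 30·10.6 = 0 → C_y = 718.705/14.8 = 48.5611 ≈ 48.56 kip.
ΣF_y = 0: A_y + 48.5611 − 3.86·12.3 − 10·sin25° − 15 − 30 = 0 → A_y = 48.14 kip.
ΣF_x = 0: A_x + 10·cos25° = 0 → A_x = -9.063 kip.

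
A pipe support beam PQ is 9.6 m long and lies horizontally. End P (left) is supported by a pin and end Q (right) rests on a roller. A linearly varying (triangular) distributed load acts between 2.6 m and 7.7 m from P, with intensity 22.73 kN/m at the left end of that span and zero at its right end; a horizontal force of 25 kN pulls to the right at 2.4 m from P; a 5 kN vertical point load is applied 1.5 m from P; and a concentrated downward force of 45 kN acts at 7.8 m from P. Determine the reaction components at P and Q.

P_x = -25.00 kN, P_y = 44.66 kN, Q_y = 63.31 kN

Resultant of the triangular load: ½ × 22.73 × 5.1 = 57.9615 kN, acting at 4.3 m from P (one-third of the span from the peak).
Taking moments about P: Q_y·9.6 − (½·22.73·5.1)·4.3 − 5·1.5 − 45·7.8 = 0 → Q_y = 607.73445/9.6 = 63.3057 ≈ 63.31 kN.
ΣF_y = 0: P_y + 63.3057 − ½·22.73·5.1 − 5 − 45 = 0 → P_y = 44.66 kN.
ΣF_x = 0: P_x + 25 = 0 → P_x = -25.00 kN.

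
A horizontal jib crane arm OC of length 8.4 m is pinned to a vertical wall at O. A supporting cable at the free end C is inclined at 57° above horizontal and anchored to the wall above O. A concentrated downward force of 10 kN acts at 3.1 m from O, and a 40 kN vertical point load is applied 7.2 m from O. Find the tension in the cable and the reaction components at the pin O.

ΣM about O: T·sin57°·8.4 − 10·3.1 − 40·7.2 = 0 → T = 319/(8.4·0.838671) = 45.2814 ≈ 45.28 kN.
ΣF_x = 0: O_x − T·cos57° = 0 → O_x = 45.2814 × 0.544639 = 24.66 kN.
ΣF_y = 0: O_y + T·sin57° − 10 − 40 = 0 → O_y = 50 − 45.2814 × 0.838671 = 12.02 kN.

T = 45.28 kN, O_x = 24.66 kN, O_y = 12.02 kN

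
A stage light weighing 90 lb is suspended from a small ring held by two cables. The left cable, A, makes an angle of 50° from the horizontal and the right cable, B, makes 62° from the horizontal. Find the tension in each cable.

ΣF_x = 0: −T_A·cos50° + T_B·cos62° = 0 → T_B = 1.36917·T_A.
ΣF_y = 0: T_A·sin50° + T_B·sin62° = 90.
Substitute: T_A·(0.766044 + 1.36917·0.882948) = 90 → T_A = 45.5708 ≈ 45.57 lb.
Then T_B = 1.36917 × 45.5708 = 62.39 lb.

T_A = 45.57 lb, T_B = 62.39 lb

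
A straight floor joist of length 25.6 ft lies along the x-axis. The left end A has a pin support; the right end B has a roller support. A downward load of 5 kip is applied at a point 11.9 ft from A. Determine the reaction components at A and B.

A_x = 0, A_y = 2.676 kip, B_y = 2.324 kip

Taking moments about A: B_y·25.6 − 5·11.9 = 0 → B_y = 59.5/25.6 = 2.32422 ≈ 2.324 kip.
ΣF_y = 0: A_y + 2.32422 − 5 = 0 → A_y = 2.676 kip.
ΣF_x = 0: no horizontal applied forces, so A_x = 0.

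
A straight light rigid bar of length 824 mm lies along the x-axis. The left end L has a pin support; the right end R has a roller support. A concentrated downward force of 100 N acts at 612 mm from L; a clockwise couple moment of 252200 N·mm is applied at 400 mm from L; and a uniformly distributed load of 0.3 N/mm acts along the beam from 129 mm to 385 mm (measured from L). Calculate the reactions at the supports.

Resultant of the distributed load: 0.3 × 256 = 76.8 N at 257 mm from L.
Taking moments about L: R_y·824 − 100·612 − 252200 − (0.3·256)·257 = 0 → R_y = 333137.6/824 = 404.293 ≈ 404.3 N.
ΣF_y = 0: L_y + 404.293 − 100 − 0.3·256 = 0 → L_y = -227.5 N.
ΣF_x = 0: no horizontal applied forces, so L_x = 0.

L_x = 0, L_y = -227.5 N, R_y = 404.3 N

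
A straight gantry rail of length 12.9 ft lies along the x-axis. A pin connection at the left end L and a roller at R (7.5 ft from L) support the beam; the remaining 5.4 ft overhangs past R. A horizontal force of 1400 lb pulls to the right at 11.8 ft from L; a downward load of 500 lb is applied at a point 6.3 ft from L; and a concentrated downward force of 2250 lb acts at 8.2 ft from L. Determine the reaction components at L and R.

Moments about L: R_y·7.5 − 500·6.3 − 2250·8.2 = 0 → R_y = 21600/7.5 = 2880 lb.
ΣF_y = 0: L_y + 2880 − 500 − 2250 = 0 → L_y = -130.0 lb.
ΣF_x = 0: L_x + 1400 = 0 → L_x = -1400 lb.

L_x = -1400 lb, L_y = -130.0 lb, R_y = 2880 lb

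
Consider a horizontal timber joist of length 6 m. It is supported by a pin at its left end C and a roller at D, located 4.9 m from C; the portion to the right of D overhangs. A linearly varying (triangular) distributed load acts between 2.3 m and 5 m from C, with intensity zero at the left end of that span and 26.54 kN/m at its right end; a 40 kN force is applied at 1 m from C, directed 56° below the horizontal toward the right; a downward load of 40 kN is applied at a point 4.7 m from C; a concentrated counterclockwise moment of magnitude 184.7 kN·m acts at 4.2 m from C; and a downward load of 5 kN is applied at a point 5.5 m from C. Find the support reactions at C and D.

Resultant of the triangular load: ½ × 26.54 × 2.7 = 35.829 kN, acting at 4.1 m from C (one-third of the span from the peak).
Taking moments about C: D_y·4.9 − (½·26.54·2.7)·4.1 − 40·sin56°·1 − 40·4.7 + 184.7 − 5·5.5 = 0 → D_y = 210.86/4.9 = 43.0327 ≈ 43.03 kN.
ΣF_y = 0: C_y + 43.0327 − ½·26.54·2.7 − 40·sin56° − 40 − 5 = 0 → C_y = 70.96 kN.
ΣF_x = 0: C_x + 40·cos56° = 0 → C_x = -22.37 kN.

C_x = -22.37 kN, C_y = 70.96 kN, D_y = 43.03 kN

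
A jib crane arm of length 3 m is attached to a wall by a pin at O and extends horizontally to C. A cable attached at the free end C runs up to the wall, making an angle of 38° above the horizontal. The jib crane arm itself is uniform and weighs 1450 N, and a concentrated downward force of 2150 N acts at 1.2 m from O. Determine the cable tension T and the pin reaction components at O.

T = 2574 N, O_x = 2029 N, O_y = 2015 N

ΣM about O: T·sin38°·3 − 1450·1.5 − 2150·1.2 = 0 → T = 4755/(3·0.615661) = 2574.47 ≈ 2574 N.
ΣF_x = 0: O_x − T·cos38° = 0 → O_x = 2574.47 × 0.788011 = 2029 N.
ΣF_y = 0: O_y + T·sin38° − 1450 − 2150 = 0 → O_y = 3600 − 2574.47 × 0.615661 = 2015 N.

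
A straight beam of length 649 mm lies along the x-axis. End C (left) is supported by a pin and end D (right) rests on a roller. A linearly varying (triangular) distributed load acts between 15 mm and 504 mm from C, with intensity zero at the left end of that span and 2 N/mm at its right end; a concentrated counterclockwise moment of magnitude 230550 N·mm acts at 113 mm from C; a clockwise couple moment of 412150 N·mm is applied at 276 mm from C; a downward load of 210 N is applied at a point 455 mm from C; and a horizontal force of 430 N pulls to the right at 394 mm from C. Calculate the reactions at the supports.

Resultant of the triangular load: ½ × 2 × 489 = 489 N, acting at 341 mm from C (one-third of the span from the peak).
Moments about C: D_y·649 − (½·2·489)·341 + 230550 − 412150 − 210·455 = 0 → D_y = 443899/649 = 683.974 ≈ 684.0 N.
ΣF_y = 0: C_y + 683.974 − ½·2·489 − 210 = 0 → C_y = 15.03 N.
ΣF_x = 0: C_x + 430 = 0 → C_x = -430.0 N.

C_x = -430.0 N, C_y = 15.03 N, D_y = 684.0 N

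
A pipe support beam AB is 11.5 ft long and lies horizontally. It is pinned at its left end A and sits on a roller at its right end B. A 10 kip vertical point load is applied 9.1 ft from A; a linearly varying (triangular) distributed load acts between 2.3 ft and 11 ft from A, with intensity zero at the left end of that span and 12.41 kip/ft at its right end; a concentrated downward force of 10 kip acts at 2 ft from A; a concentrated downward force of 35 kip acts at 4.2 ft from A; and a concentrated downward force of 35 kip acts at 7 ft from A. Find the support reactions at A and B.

A_x = 0, A_y = 62.22 kip, B_y = 81.76 kip

Resultant of the triangular load: ½ × 12.41 × 8.7 = 53.9835 kip, acting at 8.1 ft from A (one-third of the span from the peak).
Taking moments about A: B_y·11.5 − 10·9.1 − (½·12.41·8.7)·8.1 − 10·2 − 35·4.2 − 35·7 = 0 → B_y = 940.26635/11.5 = 81.7623 ≈ 81.76 kip.
ΣF_y = 0: A_y + 81.7623 − 10 − ½·12.41·8.7 − 10 − 35 − 35 = 0 → A_y = 62.22 kip.
ΣF_x = 0: no horizontal applied forces, so A_x = 0.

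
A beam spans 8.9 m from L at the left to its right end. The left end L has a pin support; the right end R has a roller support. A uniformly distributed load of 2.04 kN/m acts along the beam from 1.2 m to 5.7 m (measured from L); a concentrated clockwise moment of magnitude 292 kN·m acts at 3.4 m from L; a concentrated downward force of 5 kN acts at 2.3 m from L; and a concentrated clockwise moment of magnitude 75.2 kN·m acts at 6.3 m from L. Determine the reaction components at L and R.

Resultant of the distributed load: 2.04 × 4.5 = 9.18 kN at 3.45 m from L.
Taking moments about L: R_y·8.9 − (2.04·4.5)·3.45 − 292 − 5·2.3 − 75.2 = 0 → R_y = 410.371/8.9 = 46.1091 ≈ 46.11 kN.
ΣF_y = 0: L_y + 46.1091 − 2.04·4.5 − 5 = 0 → L_y = -31.93 kN.
ΣF_x = 0: no horizontal applied forces, so L_x = 0.

L_x = 0, L_y = -31.93 kN, R_y = 46.11 kN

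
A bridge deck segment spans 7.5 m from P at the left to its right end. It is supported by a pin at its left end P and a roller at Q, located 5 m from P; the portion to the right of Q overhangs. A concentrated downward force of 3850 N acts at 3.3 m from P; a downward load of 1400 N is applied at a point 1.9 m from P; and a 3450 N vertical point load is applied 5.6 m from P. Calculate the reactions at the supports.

P_x = 0, P_y = 1763 N, Q_y = 6937 N

ΣM about P: Q_y·5 − 3850·3.3 − 1400·1.9 − 3450·5.6 = 0 → Q_y = 34685/5 = 6937 N.
ΣF_y = 0: P_y + 6937 − 3850 − 1400 − 3450 = 0 → P_y = 1763 N.
ΣF_x = 0: no horizontal applied forces, so P_x = 0.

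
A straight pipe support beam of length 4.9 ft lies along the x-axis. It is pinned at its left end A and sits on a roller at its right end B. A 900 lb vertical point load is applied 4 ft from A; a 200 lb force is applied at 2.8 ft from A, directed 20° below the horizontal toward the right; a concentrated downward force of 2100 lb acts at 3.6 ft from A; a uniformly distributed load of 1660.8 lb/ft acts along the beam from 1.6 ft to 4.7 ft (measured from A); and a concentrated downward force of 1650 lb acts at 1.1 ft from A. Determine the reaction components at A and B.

A_x = -187.9 lb, A_y = 3870 lb, B_y = 5997 lb

Resultant of the distributed load: 1660.8 × 3.1 = 5148.48 lb at 3.15 ft from A.
ΣM about A: B_y·4.9 − 900·4 − 200·sin20°·2.8 − 2100·3.6 − (1660.8·3.1)·3.15 − 1650·1.1 = 0 → B_y = 29384.2/4.9 = 5996.78 ≈ 5997 lb.
ΣF_y = 0: A_y + 5996.78 − 900 − 200·sin20° − 2100 − 1660.8·3.1 − 1650 = 0 → A_y = 3870 lb.
ΣF_x = 0: A_x + 200·cos20° = 0 → A_x = -187.9 lb.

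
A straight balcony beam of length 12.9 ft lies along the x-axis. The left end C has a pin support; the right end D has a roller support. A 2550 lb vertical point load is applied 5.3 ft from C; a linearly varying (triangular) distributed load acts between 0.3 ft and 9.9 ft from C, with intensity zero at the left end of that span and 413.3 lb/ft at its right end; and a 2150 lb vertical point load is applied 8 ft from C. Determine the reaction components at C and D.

C_x = 0, C_y = 3272 lb, D_y = 3411 lb

Resultant of the triangular load: ½ × 413.3 × 9.6 = 1983.84 lb, acting at 6.7 ft from C (one-third of the span from the peak).
ΣM about C: D_y·12.9 − 2550·5.3 − (½·413.3·9.6)·6.7 − 2150·8 = 0 → D_y = 44006.728/12.9 = 3411.37 ≈ 3411 lb.
ΣF_y = 0: C_y + 3411.37 − 2550 − ½·413.3·9.6 − 2150 = 0 → C_y = 3272 lb.
ΣF_x = 0: no horizontal applied forces, so C_x = 0.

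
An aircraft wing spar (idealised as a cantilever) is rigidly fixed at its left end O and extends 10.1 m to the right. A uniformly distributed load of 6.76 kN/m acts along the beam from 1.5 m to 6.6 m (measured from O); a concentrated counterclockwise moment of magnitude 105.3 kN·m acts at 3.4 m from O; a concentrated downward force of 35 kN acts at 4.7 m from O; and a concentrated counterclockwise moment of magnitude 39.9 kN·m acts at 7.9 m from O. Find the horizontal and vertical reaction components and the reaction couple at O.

O_x = 0, O_y = 69.48 kN, M_O = 158.9 kN·m

Resultant of the distributed load: 6.76 × 5.1 = 34.476 kN at 4.05 m from O.
ΣF_x = 0: O_x = 0.
ΣF_y = 0: O_y − 6.76·5.1 − 35 = 0 → O_y = 69.48 kN.
ΣM about O: M_O − (6.76·5.1)·4.05 + 105.3 − 35·4.7 + 39.9 = 0 → M_O = 158.9 kN·m.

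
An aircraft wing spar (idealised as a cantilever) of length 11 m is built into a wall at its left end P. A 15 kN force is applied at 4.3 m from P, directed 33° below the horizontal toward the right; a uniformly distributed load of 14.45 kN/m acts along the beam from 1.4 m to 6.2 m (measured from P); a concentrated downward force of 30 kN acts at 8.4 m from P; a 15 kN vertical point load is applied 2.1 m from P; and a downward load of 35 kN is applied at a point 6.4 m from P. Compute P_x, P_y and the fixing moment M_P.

Resultant of the distributed load: 14.45 × 4.8 = 69.36 kN at 3.8 m from P.
ΣF_x = 0: P_x + 15·cos33° = 0 → P_x = -12.58 kN.
ΣF_y = 0: P_y − 15·sin33° − 14.45·4.8 − 30 − 15 − 35 = 0 → P_y = 157.5 kN.
ΣM about P: M_P − 15·sin33°·4.3 − (14.45·4.8)·3.8 − 30·8.4 − 15·2.1 − 35·6.4 = 0 → M_P = 806.2 kN·m.

P_x = -12.58 kN, P_y = 157.5 kN, M_P = 806.2 kN·m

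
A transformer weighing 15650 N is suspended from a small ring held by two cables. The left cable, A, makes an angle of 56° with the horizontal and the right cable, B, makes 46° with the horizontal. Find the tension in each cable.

ΣF_x = 0: −T_A·cos56° + T_B·cos46° = 0 → T_B = 0.80499·T_A.
ΣF_y = 0: T_A·sin56° + T_B·sin46° = 15650.
Substitute: T_A·(0.829038 + 0.80499·0.71934) = 15650 → T_A = 11114.3 ≈ 11110 N.
Then T_B = 0.80499 × 11114.3 = 8947 N.

T_A = 11110 N, T_B = 8947 N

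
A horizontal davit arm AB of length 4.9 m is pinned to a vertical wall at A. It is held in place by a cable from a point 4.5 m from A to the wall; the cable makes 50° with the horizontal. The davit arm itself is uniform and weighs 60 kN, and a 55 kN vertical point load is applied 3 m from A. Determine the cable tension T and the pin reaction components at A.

T = 90.51 kN, A_x = 58.18 kN, A_y = 45.67 kN

ΣM about A: T·sin50°·4.5 − 60·2.45 − 55·3 = 0 → T = 312/(4.5·0.766044) = 90.5083 ≈ 90.51 kN.
ΣF_x = 0: A_x − T·cos50° = 0 → A_x = 90.5083 × 0.642788 = 58.18 kN.
ΣF_y = 0: A_y + T·sin50° − 60 − 55 = 0 → A_y = 115 − 90.5083 × 0.766044 = 45.67 kN.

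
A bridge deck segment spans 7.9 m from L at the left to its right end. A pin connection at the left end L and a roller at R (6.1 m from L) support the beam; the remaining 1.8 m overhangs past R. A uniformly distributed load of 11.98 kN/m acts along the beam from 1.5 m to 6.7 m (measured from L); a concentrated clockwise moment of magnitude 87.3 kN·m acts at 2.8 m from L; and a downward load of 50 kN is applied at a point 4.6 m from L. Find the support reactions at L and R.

Resultant of the distributed load: 11.98 × 5.2 = 62.296 kN at 4.1 m from L.
ΣM about L: R_y·6.1 − (11.98·5.2)·4.1 − 87.3 − 50·4.6 = 0 → R_y = 572.7136/6.1 = 93.8875 ≈ 93.89 kN.
ΣF_y = 0: L_y + 93.8875 − 11.98·5.2 − 50 = 0 → L_y = 18.41 kN.
ΣF_x = 0: no horizontal applied forces, so L_x = 0.

L_x = 0, L_y = 18.41 kN, R_y = 93.89 kN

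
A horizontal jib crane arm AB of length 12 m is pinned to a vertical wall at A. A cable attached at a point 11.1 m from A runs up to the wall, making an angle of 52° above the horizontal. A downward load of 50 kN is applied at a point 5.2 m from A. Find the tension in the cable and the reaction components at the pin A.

T = 29.72 kN, A_x = 18.30 kN, A_y = 26.58 kN

ΣM about A: T·sin52°·11.1 − 50·5.2 = 0 → T = 260/(11.1·0.788011) = 29.7247 ≈ 29.72 kN.
ΣF_x = 0: A_x − T·cos52° = 0 → A_x = 29.7247 × 0.615661 = 18.30 kN.
ΣF_y = 0: A_y + T·sin52° − 50 = 0 → A_y = 50 − 29.7247 × 0.788011 = 26.58 kN.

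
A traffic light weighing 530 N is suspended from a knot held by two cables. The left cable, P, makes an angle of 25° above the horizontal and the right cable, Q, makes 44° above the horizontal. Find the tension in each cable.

ΣF_x = 0: −T_P·cos25° + T_Q·cos44° = 0 → T_Q = 1.25992·T_P.
ΣF_y = 0: T_P·sin25° + T_Q·sin44° = 530.
Substitute: T_P·(0.422618 + 1.25992·0.694658) = 530 → T_P = 408.374 ≈ 408.4 N.
Then T_Q = 1.25992 × 408.374 = 514.5 N.

T_P = 408.4 N, T_Q = 514.5 N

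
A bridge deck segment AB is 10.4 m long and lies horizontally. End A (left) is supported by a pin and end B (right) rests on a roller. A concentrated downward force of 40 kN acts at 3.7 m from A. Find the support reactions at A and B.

A_x = 0, A_y = 25.77 kN, B_y = 14.23 kN

Moments about A: B_y·10.4 − 40·3.7 = 0 → B_y = 148/10.4 = 14.2308 ≈ 14.23 kN.
ΣF_y = 0: A_y + 14.2308 − 40 = 0 → A_y = 25.77 kN.
ΣF_x = 0: no horizontal applied forces, so A_x = 0.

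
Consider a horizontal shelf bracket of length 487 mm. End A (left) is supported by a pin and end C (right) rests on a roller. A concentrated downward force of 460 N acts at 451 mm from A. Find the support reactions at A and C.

Moments about A: C_y·487 − 460·451 = 0 → C_y = 207460/487 = 425.996 ≈ 426.0 N.
ΣF_y = 0: A_y + 425.996 − 460 = 0 → A_y = 34.00 N.
ΣF_x = 0: no horizontal applied forces, so A_x = 0.

A_x = 0, A_y = 34.00 N, C_y = 426.0 N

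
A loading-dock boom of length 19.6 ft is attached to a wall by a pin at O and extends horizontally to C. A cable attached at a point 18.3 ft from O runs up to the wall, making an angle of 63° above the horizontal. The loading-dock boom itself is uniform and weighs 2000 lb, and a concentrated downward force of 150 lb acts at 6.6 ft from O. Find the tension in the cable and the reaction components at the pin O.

ΣM about O: T·sin63°·18.3 − 2000·9.8 − 150·6.6 = 0 → T = 20590/(18.3·0.891007) = 1262.77 ≈ 1263 lb.
ΣF_x = 0: O_x − T·cos63° = 0 → O_x = 1262.77 × 0.45399 = 573.3 lb.
ΣF_y = 0: O_y + T·sin63° − 2000 − 150 = 0 → O_y = 2150 − 1262.77 × 0.891007 = 1025 lb.

T = 1263 lb, O_x = 573.3 lb, O_y = 1025 lb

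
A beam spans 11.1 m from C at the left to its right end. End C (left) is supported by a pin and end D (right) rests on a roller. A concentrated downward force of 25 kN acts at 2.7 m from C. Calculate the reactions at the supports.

C_x = 0, C_y = 18.92 kN, D_y = 6.081 kN

ΣM about C: D_y·11.1 − 25·2.7 = 0 → D_y = 67.5/11.1 = 6.08108 ≈ 6.081 kN.
ΣF_y = 0: C_y + 6.08108 − 25 = 0 → C_y = 18.92 kN.
ΣF_x = 0: no horizontal applied forces, so C_x = 0.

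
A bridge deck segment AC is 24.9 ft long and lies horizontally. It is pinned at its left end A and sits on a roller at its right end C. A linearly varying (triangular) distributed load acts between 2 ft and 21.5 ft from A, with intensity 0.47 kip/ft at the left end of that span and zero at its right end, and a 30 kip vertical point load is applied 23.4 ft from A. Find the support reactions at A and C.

A_x = 0, A_y = 4.825 kip, C_y = 29.76 kip

Resultant of the triangular load: ½ × 0.47 × 19.5 = 4.5825 kip, acting at 8.5 ft from A (one-third of the span from the peak).
Moments about A: C_y·24.9 − (½·0.47·19.5)·8.5 − 30·23.4 = 0 → C_y = 740.95125/24.9 = 29.7571 ≈ 29.76 kip.
ΣF_y = 0: A_y + 29.7571 − ½·0.47·19.5 − 30 = 0 → A_y = 4.825 kip.
ΣF_x = 0: no horizontal applied forces, so A_x = 0.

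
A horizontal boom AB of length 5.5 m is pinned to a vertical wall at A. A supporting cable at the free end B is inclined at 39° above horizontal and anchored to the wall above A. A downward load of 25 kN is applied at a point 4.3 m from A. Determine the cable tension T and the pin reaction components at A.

T = 31.06 kN, A_x = 24.14 kN, A_y = 5.455 kN

ΣM about A: T·sin39°·5.5 − 25·4.3 = 0 → T = 107.5/(5.5·0.62932) = 31.0581 ≈ 31.06 kN.
ΣF_x = 0: A_x − T·cos39° = 0 → A_x = 31.0581 × 0.777146 = 24.14 kN.
ΣF_y = 0: A_y + T·sin39° − 25 = 0 → A_y = 25 − 31.0581 × 0.62932 = 5.455 kN.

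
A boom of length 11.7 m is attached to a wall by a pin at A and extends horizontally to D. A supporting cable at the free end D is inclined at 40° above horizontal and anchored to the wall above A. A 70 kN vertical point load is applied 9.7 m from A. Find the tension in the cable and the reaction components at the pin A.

T = 90.29 kN, A_x = 69.16 kN, A_y = 11.97 kN

ΣM about A: T·sin40°·11.7 − 70·9.7 = 0 → T = 679/(11.7·0.642788) = 90.2851 ≈ 90.29 kN.
ΣF_x = 0: A_x − T·cos40° = 0 → A_x = 90.2851 × 0.766044 = 69.16 kN.
ΣF_y = 0: A_y + T·sin40° − 70 = 0 → A_y = 70 − 90.2851 × 0.642788 = 11.97 kN.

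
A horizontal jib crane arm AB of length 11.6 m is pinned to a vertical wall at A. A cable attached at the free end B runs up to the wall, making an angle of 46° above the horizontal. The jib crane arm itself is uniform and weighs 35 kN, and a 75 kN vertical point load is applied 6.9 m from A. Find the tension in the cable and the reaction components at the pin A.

T = 86.35 kN, A_x = 59.98 kN, A_y = 47.89 kN

ΣM about A: T·sin46°·11.6 − 35·5.8 − 75·6.9 = 0 → T = 720.5/(11.6·0.71934) = 86.3459 ≈ 86.35 kN.
ΣF_x = 0: A_x − T·cos46° = 0 → A_x = 86.3459 × 0.694658 = 59.98 kN.
ΣF_y = 0: A_y + T·sin46° − 35 − 75 = 0 → A_y = 110 − 86.3459 × 0.71934 = 47.89 kN.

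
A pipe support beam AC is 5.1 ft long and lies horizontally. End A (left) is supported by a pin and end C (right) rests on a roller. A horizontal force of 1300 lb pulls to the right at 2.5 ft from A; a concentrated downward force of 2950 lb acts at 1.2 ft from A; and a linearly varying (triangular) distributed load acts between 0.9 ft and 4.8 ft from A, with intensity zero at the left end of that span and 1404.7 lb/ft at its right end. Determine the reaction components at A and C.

A_x = -1300 lb, A_y = 3115 lb, C_y = 2574 lb

Resultant of the triangular load: ½ × 1404.7 × 3.9 = 2739.165 lb, acting at 3.5 ft from A (one-third of the span from the peak).
Taking moments about A: C_y·5.1 − 2950·1.2 − (½·1404.7·3.9)·3.5 = 0 → C_y = 13127.0775/5.1 = 2573.94 ≈ 2574 lb.
ΣF_y = 0: A_y + 2573.94 − 2950 − ½·1404.7·3.9 = 0 → A_y = 3115 lb.
ΣF_x = 0: A_x + 1300 = 0 → A_x = -1300 lb.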